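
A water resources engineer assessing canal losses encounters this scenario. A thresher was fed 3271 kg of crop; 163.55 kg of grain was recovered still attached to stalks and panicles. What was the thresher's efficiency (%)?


eta = (total - unthreshed) / total * 100
    = (3271 - 163.55) / 3271 * 100
    = 3107.45 / 3271 * 100
    = 95%


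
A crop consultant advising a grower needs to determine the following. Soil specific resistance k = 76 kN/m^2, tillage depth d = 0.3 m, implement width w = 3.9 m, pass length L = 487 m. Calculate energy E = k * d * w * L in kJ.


E = k * d * w * L
  = 76 * 0.3 * 3.9 * 487
  = 43304.04 kJ


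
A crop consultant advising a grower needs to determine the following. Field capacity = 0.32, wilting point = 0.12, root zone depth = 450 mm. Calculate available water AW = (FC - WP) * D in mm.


AW = (FC - WP) * D
   = (0.32 - 0.12) * 450
   = 0.20 * 450
   = 90 mm


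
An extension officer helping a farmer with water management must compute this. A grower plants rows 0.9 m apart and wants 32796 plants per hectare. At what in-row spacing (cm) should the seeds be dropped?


spacing = 10000 / (row_sp * density)
        = 10000 / (0.9 * 32796)
        = 10000 / 29516.40
        = 0.33879 m = 33.88 cm


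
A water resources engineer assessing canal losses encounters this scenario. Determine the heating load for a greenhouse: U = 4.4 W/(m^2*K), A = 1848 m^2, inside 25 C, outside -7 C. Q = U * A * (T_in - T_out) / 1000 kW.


dT = 25 - (-7) = 32 K
Q = U * A * dT
  = 4.4 * 1848 * 32
  = 260198.40 W = 260.20 kW


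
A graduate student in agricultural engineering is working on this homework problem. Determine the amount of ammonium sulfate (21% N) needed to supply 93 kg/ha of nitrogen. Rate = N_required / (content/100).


Rate = N_required / (N_content / 100)
     = 93 / (21 / 100)
     = 93 / 0.21
     = 442.86 kg/ha


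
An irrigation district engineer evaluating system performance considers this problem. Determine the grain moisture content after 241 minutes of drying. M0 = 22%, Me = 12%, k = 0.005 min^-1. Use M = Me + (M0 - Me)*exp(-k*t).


M = Me + (M0 - Me) * e^(-k*t)
  = 12 + (22 - 12) * e^(-0.005*241)
  = 12 + 10 * e^(-1.205)
  = 12 + 10 * 0.29969
  = 12 + 2.9969
  = 15.00%


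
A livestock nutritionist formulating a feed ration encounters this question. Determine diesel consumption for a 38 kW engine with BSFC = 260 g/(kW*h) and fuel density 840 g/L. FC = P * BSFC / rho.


FC = P * BSFC / rho_fuel
   = 38 * 260 / 840
   = 9880 / 840
   = 11.76 L/h


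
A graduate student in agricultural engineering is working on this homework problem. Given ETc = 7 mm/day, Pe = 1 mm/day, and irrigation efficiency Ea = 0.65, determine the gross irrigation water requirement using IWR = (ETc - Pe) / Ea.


IWR = (ETc - Pe) / Ea
    = (7 - 1) / 0.65
    = 6 / 0.65
    = 9.23 mm/day


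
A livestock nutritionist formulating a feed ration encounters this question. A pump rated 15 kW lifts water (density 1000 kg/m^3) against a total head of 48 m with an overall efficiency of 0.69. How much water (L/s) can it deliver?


Q = (P * 1000 * eta) / (rho * g * H)
  = (15 * 1000 * 0.69) / (1000 * 9.81 * 48)
  = 10350 / 470880
  = 0.02198 m^3/s = 21.98 L/s


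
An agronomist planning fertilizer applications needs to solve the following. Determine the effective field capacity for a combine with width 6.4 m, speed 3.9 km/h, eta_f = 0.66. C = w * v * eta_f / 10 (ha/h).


C = w * v * eta_f / 10
  = 6.4 * 3.9 * 0.66 / 10
  = 16.47 / 10
  = 1.65 ha/h


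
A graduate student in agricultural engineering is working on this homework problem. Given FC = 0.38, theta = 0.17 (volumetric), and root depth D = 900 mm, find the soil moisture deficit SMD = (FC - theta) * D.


SMD = (FC - theta) * D
    = (0.38 - 0.17) * 900
    = 0.210 * 900
    = 189 mm


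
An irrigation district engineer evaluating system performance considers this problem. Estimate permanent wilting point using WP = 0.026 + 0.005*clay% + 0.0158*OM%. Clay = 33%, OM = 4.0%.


WP = 0.026 + 0.005*33 + 0.0158*4.0
   = 0.026 + 0.1650 + 0.0632
   = 0.2542


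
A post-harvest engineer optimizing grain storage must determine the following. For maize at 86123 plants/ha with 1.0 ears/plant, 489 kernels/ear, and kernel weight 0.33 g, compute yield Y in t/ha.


Y = density * ears * kernels * kw
  = 86123 * 1.0 * 489 * 0.33 g/ha
  = 13897668.51 g/ha
  = 13897.67 kg/ha = 13.90 t/ha


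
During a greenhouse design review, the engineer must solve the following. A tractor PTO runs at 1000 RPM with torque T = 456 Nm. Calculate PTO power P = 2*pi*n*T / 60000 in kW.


P = 2*pi*n*T / 60000
  = 2*pi * 1000 * 456 / 60000
  = 2865132.50 / 60000
  = 47.75 kW


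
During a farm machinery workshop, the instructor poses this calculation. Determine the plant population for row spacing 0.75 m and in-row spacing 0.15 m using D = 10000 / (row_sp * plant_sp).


D = 10000 / (row_sp * plant_sp)
  = 10000 / (0.75 * 0.15)
  = 10000 / 0.1125
  = 88888.89 plants/ha


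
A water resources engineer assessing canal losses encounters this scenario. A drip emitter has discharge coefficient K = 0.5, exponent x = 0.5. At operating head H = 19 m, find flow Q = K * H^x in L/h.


Q = K * H^x
  = 0.5 * 19^0.5
  = 0.5 * 4.3589
  = 2.18 L/h


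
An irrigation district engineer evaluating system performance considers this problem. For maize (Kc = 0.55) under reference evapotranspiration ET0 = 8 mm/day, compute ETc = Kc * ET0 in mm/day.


ETc = Kc * ET0
    = 0.55 * 8
    = 4.40 mm/day


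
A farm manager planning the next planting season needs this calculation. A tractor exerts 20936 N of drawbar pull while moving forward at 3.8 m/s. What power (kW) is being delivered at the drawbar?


P = F * v / 1000
  = 20936 * 3.8 / 1000
  = 79556.80 / 1000
  = 79.56 kW


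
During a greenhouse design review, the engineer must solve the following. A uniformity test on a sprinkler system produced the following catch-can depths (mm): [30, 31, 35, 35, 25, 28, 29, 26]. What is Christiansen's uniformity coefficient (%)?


xbar = 239 / 8 = 29.875
sum|xi - xbar| = 23
CU = 100 * (1 - 23 / (8 * 29.875))
   = 100 * (1 - 0.0962)
   = 90.38%


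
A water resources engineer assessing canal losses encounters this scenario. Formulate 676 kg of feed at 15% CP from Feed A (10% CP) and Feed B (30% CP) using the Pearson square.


parts_A = CP_b - target = 30 - 15 = 15
parts_B = target - CP_a = 15 - 10 = 5
total_parts = 15 + 5 = 20
Feed A = 676 * 15 / 20 = 507 kg
Feed B = 676 * 5 / 20 = 169 kg

507 kg


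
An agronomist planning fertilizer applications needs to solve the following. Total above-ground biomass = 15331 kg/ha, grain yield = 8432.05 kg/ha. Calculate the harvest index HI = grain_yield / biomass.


HI = grain_yield / biomass
   = 8432.05 / 15331
   = 0.55


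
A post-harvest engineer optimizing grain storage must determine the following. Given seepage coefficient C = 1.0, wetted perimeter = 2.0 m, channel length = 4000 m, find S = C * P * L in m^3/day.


S = C * P * L
  = 1.0 * 2.0 * 4000
  = 8000 m^3/day


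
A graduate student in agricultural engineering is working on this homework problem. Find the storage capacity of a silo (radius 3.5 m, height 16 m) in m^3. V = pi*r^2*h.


V = pi * r^2 * h
  = pi * 3.5^2 * 16
  = pi * 12.25 * 16
  = 615.75 m^3


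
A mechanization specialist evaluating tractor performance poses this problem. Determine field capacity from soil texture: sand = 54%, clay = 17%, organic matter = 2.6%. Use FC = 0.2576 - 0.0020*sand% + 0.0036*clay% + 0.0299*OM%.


FC = 0.2576 - 0.0020*54 + 0.0036*17 + 0.0299*2.6
   = 0.2576 - 0.1080 + 0.0612 + 0.0777
   = 0.2885


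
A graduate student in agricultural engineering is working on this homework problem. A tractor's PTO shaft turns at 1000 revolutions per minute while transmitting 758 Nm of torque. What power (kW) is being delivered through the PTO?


P = 2*pi*n*T / 60000
  = 2*pi * 1000 * 758 / 60000
  = 4762654.46 / 60000
  = 79.38 kW


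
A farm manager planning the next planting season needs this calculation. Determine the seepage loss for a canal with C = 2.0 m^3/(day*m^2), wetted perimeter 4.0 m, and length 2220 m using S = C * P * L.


S = C * P * L
  = 2.0 * 4.0 * 2220
  = 17760 m^3/day


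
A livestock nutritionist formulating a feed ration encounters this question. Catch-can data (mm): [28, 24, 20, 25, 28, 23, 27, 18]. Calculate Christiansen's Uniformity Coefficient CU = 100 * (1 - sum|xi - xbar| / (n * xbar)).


xbar = 193 / 8 = 24.125
sum|xi - xbar| = 23
CU = 100 * (1 - 23 / (8 * 24.125))
   = 100 * (1 - 0.1192)
   = 88.08%


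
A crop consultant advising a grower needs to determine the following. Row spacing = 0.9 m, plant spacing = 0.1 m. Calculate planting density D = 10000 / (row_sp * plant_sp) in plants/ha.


D = 10000 / (row_sp * plant_sp)
  = 10000 / (0.9 * 0.1)
  = 10000 / 0.0900
  = 111111.11 plants/ha


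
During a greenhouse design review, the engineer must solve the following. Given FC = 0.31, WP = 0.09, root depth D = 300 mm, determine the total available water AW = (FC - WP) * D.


AW = (FC - WP) * D
   = (0.31 - 0.09) * 300
   = 0.22 * 300
   = 66 mm


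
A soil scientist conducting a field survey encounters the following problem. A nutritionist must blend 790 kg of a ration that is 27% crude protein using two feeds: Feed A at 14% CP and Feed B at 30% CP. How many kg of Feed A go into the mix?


parts_A = CP_b - target = 30 - 27 = 3
parts_B = target - CP_a = 27 - 14 = 13
total_parts = 3 + 13 = 16
Feed A = 790 * 3 / 16 = 148.13 kg
Feed B = 790 * 13 / 16 = 641.88 kg

148.13 kg


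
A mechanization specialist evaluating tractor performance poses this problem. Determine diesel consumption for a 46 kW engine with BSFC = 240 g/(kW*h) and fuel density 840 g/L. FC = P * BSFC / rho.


FC = P * BSFC / rho_fuel
   = 46 * 240 / 840
   = 11040 / 840
   = 13.14 L/h


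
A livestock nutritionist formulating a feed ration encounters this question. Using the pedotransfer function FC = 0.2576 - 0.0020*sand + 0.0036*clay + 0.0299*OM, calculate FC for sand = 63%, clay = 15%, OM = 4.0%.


FC = 0.2576 - 0.0020*63 + 0.0036*15 + 0.0299*4.0
   = 0.2576 - 0.1260 + 0.0540 + 0.1196
   = 0.3052


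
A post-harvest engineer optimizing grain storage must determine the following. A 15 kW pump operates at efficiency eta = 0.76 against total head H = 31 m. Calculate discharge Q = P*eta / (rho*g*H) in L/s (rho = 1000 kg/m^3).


Q = (P * 1000 * eta) / (rho * g * H)
  = (15 * 1000 * 0.76) / (1000 * 9.81 * 31)
  = 11400 / 304110
  = 0.03749 m^3/s = 37.49 L/s


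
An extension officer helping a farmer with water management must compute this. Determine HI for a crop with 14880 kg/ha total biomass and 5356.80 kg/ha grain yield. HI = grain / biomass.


HI = grain_yield / biomass
   = 5356.80 / 14880
   = 0.36


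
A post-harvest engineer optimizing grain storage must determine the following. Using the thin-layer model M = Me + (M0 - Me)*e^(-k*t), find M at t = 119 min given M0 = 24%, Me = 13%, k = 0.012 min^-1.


M = Me + (M0 - Me) * e^(-k*t)
  = 13 + (24 - 13) * e^(-0.012*119)
  = 13 + 11 * e^(-1.428)
  = 13 + 11 * 0.23979
  = 13 + 2.6377
  = 15.64%


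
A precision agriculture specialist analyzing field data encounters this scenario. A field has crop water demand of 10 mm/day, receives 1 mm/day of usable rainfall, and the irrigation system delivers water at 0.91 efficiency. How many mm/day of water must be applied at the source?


IWR = (ETc - Pe) / Ea
    = (10 - 1) / 0.91
    = 9 / 0.91
    = 9.89 mm/day


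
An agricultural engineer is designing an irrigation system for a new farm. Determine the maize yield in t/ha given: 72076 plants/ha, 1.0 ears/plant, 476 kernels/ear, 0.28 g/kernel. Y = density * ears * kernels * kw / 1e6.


Y = density * ears * kernels * kw
  = 72076 * 1.0 * 476 * 0.28 g/ha
  = 9606289.28 g/ha
  = 9606.29 kg/ha = 9.61 t/ha


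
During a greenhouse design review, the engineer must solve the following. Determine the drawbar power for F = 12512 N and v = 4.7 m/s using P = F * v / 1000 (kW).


P = F * v / 1000
  = 12512 * 4.7 / 1000
  = 58806.40 / 1000
  = 58.81 kW


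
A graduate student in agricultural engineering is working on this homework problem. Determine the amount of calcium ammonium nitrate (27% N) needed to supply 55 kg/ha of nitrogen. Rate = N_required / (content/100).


Rate = N_required / (N_content / 100)
     = 55 / (27 / 100)
     = 55 / 0.27
     = 203.70 kg/ha


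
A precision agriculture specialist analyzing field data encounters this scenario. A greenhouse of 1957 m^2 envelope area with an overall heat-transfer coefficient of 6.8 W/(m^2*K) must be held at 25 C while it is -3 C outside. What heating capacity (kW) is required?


dT = 25 - (-3) = 28 K
Q = U * A * dT
  = 6.8 * 1957 * 28
  = 372612.80 W = 372.61 kW


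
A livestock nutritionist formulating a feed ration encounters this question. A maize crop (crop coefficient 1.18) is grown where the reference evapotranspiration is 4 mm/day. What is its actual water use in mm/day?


ETc = Kc * ET0
    = 1.18 * 4
    = 4.72 mm/day


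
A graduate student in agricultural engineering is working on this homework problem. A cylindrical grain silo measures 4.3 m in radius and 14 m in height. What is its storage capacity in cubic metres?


V = pi * r^2 * h
  = pi * 4.3^2 * 14
  = pi * 18.49 * 14
  = 813.23 m^3


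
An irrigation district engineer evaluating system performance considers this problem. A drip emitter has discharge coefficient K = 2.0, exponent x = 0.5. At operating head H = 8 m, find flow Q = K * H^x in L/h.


Q = K * H^x
  = 2.0 * 8^0.5
  = 2.0 * 2.8284
  = 5.66 L/h


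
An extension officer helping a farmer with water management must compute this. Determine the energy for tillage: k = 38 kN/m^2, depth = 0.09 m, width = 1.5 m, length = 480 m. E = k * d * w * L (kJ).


E = k * d * w * L
  = 38 * 0.09 * 1.5 * 480
  = 2462.40 kJ


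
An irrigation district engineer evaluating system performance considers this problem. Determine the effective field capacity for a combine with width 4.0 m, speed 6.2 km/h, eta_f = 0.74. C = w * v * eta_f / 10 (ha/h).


C = w * v * eta_f / 10
  = 4.0 * 6.2 * 0.74 / 10
  = 18.35 / 10
  = 1.84 ha/h


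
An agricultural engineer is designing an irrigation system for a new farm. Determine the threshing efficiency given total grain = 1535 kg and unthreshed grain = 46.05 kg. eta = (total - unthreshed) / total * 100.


eta = (total - unthreshed) / total * 100
    = (1535 - 46.05) / 1535 * 100
    = 1488.95 / 1535 * 100
    = 97%


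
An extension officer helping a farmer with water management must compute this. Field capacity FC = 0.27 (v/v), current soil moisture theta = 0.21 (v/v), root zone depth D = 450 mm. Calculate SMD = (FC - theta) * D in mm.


SMD = (FC - theta) * D
    = (0.27 - 0.21) * 450
    = 0.060 * 450
    = 27 mm


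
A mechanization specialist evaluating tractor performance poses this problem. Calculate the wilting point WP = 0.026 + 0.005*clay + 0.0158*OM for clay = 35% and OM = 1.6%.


WP = 0.026 + 0.005*35 + 0.0158*1.6
   = 0.026 + 0.1750 + 0.0253
   = 0.2263


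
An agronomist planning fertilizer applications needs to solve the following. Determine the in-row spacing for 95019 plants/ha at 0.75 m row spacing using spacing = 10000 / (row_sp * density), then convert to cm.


spacing = 10000 / (row_sp * density)
        = 10000 / (0.75 * 95019)
        = 10000 / 71264.25
        = 0.14032 m = 14.03 cm


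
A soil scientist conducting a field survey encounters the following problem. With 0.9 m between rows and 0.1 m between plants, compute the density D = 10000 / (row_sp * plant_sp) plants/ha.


D = 10000 / (row_sp * plant_sp)
  = 10000 / (0.9 * 0.1)
  = 10000 / 0.0900
  = 111111.11 plants/ha


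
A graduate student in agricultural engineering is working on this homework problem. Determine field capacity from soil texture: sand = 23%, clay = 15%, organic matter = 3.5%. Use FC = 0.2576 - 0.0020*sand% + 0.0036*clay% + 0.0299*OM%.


FC = 0.2576 - 0.0020*23 + 0.0036*15 + 0.0299*3.5
   = 0.2576 - 0.0460 + 0.0540 + 0.1047
   = 0.3703


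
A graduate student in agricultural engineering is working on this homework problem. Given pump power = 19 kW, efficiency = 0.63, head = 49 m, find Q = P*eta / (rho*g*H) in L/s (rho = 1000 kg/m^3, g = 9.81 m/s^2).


Q = (P * 1000 * eta) / (rho * g * H)
  = (19 * 1000 * 0.63) / (1000 * 9.81 * 49)
  = 11970 / 480690
  = 0.02490 m^3/s = 24.90 L/s


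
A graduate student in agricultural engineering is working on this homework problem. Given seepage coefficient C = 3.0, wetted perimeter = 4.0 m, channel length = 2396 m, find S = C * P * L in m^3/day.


S = C * P * L
  = 3.0 * 4.0 * 2396
  = 28752 m^3/day


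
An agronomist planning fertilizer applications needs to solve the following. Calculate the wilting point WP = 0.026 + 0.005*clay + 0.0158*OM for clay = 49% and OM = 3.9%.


WP = 0.026 + 0.005*49 + 0.0158*3.9
   = 0.026 + 0.2450 + 0.0616
   = 0.3326


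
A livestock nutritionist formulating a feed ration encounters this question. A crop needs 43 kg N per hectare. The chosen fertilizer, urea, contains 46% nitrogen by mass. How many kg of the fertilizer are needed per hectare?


Rate = N_required / (N_content / 100)
     = 43 / (46 / 100)
     = 43 / 0.46
     = 93.48 kg/ha


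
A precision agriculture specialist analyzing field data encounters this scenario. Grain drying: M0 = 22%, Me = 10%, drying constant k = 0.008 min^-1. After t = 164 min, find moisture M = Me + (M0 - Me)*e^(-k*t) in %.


M = Me + (M0 - Me) * e^(-k*t)
  = 10 + (22 - 10) * e^(-0.008*164)
  = 10 + 12 * e^(-1.312)
  = 10 + 12 * 0.26928
  = 10 + 3.2314
  = 13.23%


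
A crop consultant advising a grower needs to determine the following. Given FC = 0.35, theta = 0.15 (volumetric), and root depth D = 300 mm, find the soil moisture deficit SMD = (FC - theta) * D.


SMD = (FC - theta) * D
    = (0.35 - 0.15) * 300
    = 0.200 * 300
    = 60 mm


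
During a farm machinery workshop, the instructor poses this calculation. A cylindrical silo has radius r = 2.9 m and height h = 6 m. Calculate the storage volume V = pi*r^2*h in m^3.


V = pi * r^2 * h
  = pi * 2.9^2 * 6
  = pi * 8.41 * 6
  = 158.52 m^3


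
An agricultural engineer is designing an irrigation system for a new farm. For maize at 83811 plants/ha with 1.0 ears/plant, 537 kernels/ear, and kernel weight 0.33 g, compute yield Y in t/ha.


Y = density * ears * kernels * kw
  = 83811 * 1.0 * 537 * 0.33 g/ha
  = 14852147.31 g/ha
  = 14852.15 kg/ha = 14.85 t/ha


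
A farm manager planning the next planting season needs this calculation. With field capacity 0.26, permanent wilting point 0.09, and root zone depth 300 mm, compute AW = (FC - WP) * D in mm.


AW = (FC - WP) * D
   = (0.26 - 0.09) * 300
   = 0.17 * 300
   = 51 mm


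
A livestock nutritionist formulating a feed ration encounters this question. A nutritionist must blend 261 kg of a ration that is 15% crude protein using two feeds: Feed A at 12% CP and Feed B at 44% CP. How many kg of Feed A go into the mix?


parts_A = CP_b - target = 44 - 15 = 29
parts_B = target - CP_a = 15 - 12 = 3
total_parts = 29 + 3 = 32
Feed A = 261 * 29 / 32 = 236.53 kg
Feed B = 261 * 3 / 32 = 24.47 kg

236.53 kg


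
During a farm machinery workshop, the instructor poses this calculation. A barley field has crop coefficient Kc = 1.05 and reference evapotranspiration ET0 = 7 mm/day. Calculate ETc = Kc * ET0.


ETc = Kc * ET0
    = 1.05 * 7
    = 7.35 mm/day


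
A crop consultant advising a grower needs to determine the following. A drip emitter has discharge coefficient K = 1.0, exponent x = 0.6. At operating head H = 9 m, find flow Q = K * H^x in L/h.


Q = K * H^x
  = 1.0 * 9^0.6
  = 1.0 * 3.7372
  = 3.74 L/h


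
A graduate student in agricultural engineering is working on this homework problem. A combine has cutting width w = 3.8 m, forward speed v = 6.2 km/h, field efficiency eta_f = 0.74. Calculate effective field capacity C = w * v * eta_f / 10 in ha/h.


C = w * v * eta_f / 10
  = 3.8 * 6.2 * 0.74 / 10
  = 17.43 / 10
  = 1.74 ha/h


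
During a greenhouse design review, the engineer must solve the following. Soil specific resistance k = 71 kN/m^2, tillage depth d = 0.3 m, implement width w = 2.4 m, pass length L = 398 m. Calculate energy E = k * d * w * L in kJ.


E = k * d * w * L
  = 71 * 0.3 * 2.4 * 398
  = 20345.76 kJ


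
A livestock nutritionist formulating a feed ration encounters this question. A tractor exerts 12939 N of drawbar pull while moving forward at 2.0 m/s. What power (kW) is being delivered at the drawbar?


P = F * v / 1000
  = 12939 * 2.0 / 1000
  = 25878 / 1000
  = 25.88 kW


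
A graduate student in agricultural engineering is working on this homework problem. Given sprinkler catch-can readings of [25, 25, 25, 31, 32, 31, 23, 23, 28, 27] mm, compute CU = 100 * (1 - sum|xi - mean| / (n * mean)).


xbar = 270 / 10 = 27
sum|xi - xbar| = 28
CU = 100 * (1 - 28 / (10 * 27))
   = 100 * (1 - 0.1037)
   = 89.63%


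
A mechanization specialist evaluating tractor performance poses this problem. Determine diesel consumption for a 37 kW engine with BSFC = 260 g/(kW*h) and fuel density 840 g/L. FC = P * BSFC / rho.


FC = P * BSFC / rho_fuel
   = 37 * 260 / 840
   = 9620 / 840
   = 11.45 L/h


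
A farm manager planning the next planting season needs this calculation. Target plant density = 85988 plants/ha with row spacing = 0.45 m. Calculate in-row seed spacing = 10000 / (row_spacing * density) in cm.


spacing = 10000 / (row_sp * density)
        = 10000 / (0.45 * 85988)
        = 10000 / 38694.60
        = 0.25843 m = 25.84 cm


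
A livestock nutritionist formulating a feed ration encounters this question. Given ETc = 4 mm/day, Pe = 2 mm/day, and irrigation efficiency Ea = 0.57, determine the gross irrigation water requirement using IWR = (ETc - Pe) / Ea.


IWR = (ETc - Pe) / Ea
    = (4 - 2) / 0.57
    = 2 / 0.57
    = 3.51 mm/day


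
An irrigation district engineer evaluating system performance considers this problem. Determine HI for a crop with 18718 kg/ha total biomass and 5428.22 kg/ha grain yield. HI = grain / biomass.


HI = grain_yield / biomass
   = 5428.22 / 18718
   = 0.29


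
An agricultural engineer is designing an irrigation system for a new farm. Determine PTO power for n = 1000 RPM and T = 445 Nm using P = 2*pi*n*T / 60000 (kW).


P = 2*pi*n*T / 60000
  = 2*pi * 1000 * 445 / 60000
  = 2796017.46 / 60000
  = 46.60 kW


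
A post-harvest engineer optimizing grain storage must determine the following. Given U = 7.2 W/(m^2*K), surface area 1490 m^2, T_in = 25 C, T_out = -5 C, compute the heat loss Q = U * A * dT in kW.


dT = 25 - (-5) = 30 K
Q = U * A * dT
  = 7.2 * 1490 * 30
  = 321840 W = 321.84 kW


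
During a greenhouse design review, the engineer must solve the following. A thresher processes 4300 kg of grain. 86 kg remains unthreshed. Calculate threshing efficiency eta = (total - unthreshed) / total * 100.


eta = (total - unthreshed) / total * 100
    = (4300 - 86) / 4300 * 100
    = 4214 / 4300 * 100
    = 98%


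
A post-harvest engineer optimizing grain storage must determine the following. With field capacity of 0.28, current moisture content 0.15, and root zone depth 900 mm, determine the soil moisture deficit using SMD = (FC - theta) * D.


SMD = (FC - theta) * D
    = (0.28 - 0.15) * 900
    = 0.130 * 900
    = 117 mm


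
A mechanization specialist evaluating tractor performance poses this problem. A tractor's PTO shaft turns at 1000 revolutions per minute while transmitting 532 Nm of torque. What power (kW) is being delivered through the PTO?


P = 2*pi*n*T / 60000
  = 2*pi * 1000 * 532 / 60000
  = 3342654.58 / 60000
  = 55.71 kW


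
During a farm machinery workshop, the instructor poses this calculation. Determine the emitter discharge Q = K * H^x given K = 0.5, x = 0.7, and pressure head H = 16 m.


Q = K * H^x
  = 0.5 * 16^0.7
  = 0.5 * 6.9644
  = 3.48 L/h


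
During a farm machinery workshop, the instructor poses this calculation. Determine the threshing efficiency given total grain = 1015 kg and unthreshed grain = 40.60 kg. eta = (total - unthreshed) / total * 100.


eta = (total - unthreshed) / total * 100
    = (1015 - 40.60) / 1015 * 100
    = 974.40 / 1015 * 100
    = 96%


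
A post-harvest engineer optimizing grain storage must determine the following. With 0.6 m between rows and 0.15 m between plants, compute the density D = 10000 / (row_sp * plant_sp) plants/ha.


D = 10000 / (row_sp * plant_sp)
  = 10000 / (0.6 * 0.15)
  = 10000 / 0.0900
  = 111111.11 plants/ha


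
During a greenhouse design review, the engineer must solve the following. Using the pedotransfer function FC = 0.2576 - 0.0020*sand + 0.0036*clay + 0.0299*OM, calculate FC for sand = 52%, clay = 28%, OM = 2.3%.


FC = 0.2576 - 0.0020*52 + 0.0036*28 + 0.0299*2.3
   = 0.2576 - 0.1040 + 0.1008 + 0.0688
   = 0.3232


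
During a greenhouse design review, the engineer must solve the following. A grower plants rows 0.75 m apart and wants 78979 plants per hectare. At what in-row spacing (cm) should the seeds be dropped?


spacing = 10000 / (row_sp * density)
        = 10000 / (0.75 * 78979)
        = 10000 / 59234.25
        = 0.16882 m = 16.88 cm


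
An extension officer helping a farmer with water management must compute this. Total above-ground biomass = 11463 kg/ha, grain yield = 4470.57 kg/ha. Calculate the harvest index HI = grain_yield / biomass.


HI = grain_yield / biomass
   = 4470.57 / 11463
   = 0.39


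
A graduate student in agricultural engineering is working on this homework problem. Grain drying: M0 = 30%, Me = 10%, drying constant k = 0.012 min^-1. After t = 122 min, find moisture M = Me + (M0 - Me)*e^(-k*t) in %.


M = Me + (M0 - Me) * e^(-k*t)
  = 10 + (30 - 10) * e^(-0.012*122)
  = 10 + 20 * e^(-1.464)
  = 10 + 20 * 0.23131
  = 10 + 4.6262
  = 14.63%


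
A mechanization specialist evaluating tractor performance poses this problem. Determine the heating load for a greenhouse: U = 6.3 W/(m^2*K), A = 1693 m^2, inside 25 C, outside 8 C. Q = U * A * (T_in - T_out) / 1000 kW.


dT = 25 - (8) = 17 K
Q = U * A * dT
  = 6.3 * 1693 * 17
  = 181320.30 W = 181.32 kW


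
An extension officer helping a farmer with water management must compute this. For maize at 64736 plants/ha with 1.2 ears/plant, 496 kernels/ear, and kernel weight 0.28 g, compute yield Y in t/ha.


Y = density * ears * kernels * kw
  = 64736 * 1.2 * 496 * 0.28 g/ha
  = 10788642.82 g/ha
  = 10788.64 kg/ha = 10.79 t/ha


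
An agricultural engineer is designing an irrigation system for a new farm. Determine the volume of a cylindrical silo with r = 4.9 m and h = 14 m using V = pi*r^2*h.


V = pi * r^2 * h
  = pi * 4.9^2 * 14
  = pi * 24.01 * 14
  = 1056.01 m^3


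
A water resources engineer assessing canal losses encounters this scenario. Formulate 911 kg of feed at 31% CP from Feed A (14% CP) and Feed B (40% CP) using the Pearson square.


parts_A = CP_b - target = 40 - 31 = 9
parts_B = target - CP_a = 31 - 14 = 17
total_parts = 9 + 17 = 26
Feed A = 911 * 9 / 26 = 315.35 kg
Feed B = 911 * 17 / 26 = 595.65 kg

315.35 kg


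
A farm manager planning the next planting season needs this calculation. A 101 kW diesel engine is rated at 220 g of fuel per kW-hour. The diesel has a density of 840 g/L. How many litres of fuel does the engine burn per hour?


FC = P * BSFC / rho_fuel
   = 101 * 220 / 840
   = 22220 / 840
   = 26.45 L/h


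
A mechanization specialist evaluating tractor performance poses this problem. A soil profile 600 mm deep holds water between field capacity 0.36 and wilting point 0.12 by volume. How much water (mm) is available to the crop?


AW = (FC - WP) * D
   = (0.36 - 0.12) * 600
   = 0.24 * 600
   = 144 mm


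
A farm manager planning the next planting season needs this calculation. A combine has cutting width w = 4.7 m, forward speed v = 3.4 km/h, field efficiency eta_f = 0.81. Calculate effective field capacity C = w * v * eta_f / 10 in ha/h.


C = w * v * eta_f / 10
  = 4.7 * 3.4 * 0.81 / 10
  = 12.94 / 10
  = 1.29 ha/h


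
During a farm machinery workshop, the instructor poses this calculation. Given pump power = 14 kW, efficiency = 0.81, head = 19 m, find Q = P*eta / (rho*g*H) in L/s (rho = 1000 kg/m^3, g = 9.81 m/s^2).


Q = (P * 1000 * eta) / (rho * g * H)
  = (14 * 1000 * 0.81) / (1000 * 9.81 * 19)
  = 11340 / 186390
  = 0.06084 m^3/s = 60.84 L/s


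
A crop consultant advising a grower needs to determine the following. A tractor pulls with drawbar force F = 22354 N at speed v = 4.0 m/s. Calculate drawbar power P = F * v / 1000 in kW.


P = F * v / 1000
  = 22354 * 4.0 / 1000
  = 89416 / 1000
  = 89.42 kW


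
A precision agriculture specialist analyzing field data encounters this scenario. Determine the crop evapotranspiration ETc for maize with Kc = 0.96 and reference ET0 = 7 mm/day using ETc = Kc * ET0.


ETc = Kc * ET0
    = 0.96 * 7
    = 6.72 mm/day


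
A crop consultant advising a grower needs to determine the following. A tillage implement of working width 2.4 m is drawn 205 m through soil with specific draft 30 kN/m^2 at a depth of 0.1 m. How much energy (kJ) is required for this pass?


E = k * d * w * L
  = 30 * 0.1 * 2.4 * 205
  = 1476 kJ


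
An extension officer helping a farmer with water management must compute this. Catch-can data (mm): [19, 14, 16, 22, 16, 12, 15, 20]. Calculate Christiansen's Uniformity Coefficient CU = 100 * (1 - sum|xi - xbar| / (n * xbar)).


xbar = 134 / 8 = 16.750
sum|xi - xbar| = 21.500
CU = 100 * (1 - 21.500 / (8 * 16.750))
   = 100 * (1 - 0.1604)
   = 83.96%


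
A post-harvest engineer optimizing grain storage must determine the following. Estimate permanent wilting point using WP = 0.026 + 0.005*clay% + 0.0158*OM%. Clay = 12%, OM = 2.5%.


WP = 0.026 + 0.005*12 + 0.0158*2.5
   = 0.026 + 0.0600 + 0.0395
   = 0.1255


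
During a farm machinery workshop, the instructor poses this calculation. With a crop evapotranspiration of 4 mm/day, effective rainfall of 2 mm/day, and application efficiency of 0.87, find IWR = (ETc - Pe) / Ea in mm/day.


IWR = (ETc - Pe) / Ea
    = (4 - 2) / 0.87
    = 2 / 0.87
    = 2.30 mm/day


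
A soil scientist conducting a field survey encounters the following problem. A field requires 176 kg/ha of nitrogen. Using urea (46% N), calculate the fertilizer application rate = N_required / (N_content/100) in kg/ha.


Rate = N_required / (N_content / 100)
     = 176 / (46 / 100)
     = 176 / 0.46
     = 382.61 kg/ha


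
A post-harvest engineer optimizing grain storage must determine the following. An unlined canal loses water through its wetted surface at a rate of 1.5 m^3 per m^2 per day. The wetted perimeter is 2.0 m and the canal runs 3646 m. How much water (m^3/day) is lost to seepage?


S = C * P * L
  = 1.5 * 2.0 * 3646
  = 10938 m^3/day


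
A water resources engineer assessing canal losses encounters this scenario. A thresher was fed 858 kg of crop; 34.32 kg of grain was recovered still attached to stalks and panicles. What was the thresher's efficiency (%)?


eta = (total - unthreshed) / total * 100
    = (858 - 34.32) / 858 * 100
    = 823.68 / 858 * 100
    = 96%


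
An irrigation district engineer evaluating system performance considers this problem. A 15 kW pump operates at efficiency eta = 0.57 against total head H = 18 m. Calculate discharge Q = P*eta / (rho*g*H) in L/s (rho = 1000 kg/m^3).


Q = (P * 1000 * eta) / (rho * g * H)
  = (15 * 1000 * 0.57) / (1000 * 9.81 * 18)
  = 8550 / 176580
  = 0.04842 m^3/s = 48.42 L/s


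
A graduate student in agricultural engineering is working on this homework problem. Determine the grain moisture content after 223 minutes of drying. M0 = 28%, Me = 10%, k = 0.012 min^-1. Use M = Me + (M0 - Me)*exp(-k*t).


M = Me + (M0 - Me) * e^(-k*t)
  = 10 + (28 - 10) * e^(-0.012*223)
  = 10 + 18 * e^(-2.676)
  = 10 + 18 * 0.06884
  = 10 + 1.2391
  = 11.24%


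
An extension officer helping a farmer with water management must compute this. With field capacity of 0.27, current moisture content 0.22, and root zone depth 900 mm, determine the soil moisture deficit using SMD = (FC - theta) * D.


SMD = (FC - theta) * D
    = (0.27 - 0.22) * 900
    = 0.050 * 900
    = 45 mm


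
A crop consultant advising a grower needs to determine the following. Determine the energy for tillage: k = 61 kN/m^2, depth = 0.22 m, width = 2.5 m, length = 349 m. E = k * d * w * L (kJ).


E = k * d * w * L
  = 61 * 0.22 * 2.5 * 349
  = 11708.95 kJ


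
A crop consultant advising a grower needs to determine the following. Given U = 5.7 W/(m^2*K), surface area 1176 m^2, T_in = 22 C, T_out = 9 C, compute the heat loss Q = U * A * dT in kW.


dT = 22 - (9) = 13 K
Q = U * A * dT
  = 5.7 * 1176 * 13
  = 87141.60 W = 87.14 kW


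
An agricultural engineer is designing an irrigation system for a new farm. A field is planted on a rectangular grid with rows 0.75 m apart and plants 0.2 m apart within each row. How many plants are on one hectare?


D = 10000 / (row_sp * plant_sp)
  = 10000 / (0.75 * 0.2)
  = 10000 / 0.1500
  = 66666.67 plants/ha


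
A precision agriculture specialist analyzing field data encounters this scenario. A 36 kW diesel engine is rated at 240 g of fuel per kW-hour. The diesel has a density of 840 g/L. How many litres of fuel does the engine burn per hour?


FC = P * BSFC / rho_fuel
   = 36 * 240 / 840
   = 8640 / 840
   = 10.29 L/h


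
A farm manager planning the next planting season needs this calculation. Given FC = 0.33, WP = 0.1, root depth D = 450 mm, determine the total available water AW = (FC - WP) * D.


AW = (FC - WP) * D
   = (0.33 - 0.1) * 450
   = 0.23 * 450
   = 103.50 mm


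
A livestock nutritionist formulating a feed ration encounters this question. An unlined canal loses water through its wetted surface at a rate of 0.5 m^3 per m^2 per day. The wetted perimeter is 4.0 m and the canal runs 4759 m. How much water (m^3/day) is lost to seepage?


S = C * P * L
  = 0.5 * 4.0 * 4759
  = 9518 m^3/day


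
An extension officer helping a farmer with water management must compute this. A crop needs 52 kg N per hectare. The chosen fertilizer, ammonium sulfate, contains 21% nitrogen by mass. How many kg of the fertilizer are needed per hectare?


Rate = N_required / (N_content / 100)
     = 52 / (21 / 100)
     = 52 / 0.21
     = 247.62 kg/ha


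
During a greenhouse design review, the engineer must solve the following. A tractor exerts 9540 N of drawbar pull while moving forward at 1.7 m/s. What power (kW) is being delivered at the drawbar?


P = F * v / 1000
  = 9540 * 1.7 / 1000
  = 16218 / 1000
  = 16.22 kW


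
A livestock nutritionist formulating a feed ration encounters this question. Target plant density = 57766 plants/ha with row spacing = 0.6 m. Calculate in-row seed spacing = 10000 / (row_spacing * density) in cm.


spacing = 10000 / (row_sp * density)
        = 10000 / (0.6 * 57766)
        = 10000 / 34659.60
        = 0.28852 m = 28.85 cm


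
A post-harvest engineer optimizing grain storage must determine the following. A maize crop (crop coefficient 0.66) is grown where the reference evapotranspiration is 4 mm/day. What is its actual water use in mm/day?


ETc = Kc * ET0
    = 0.66 * 4
    = 2.64 mm/day


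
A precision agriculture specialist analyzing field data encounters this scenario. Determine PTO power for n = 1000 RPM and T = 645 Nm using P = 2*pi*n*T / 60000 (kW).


P = 2*pi*n*T / 60000
  = 2*pi * 1000 * 645 / 60000
  = 4052654.52 / 60000
  = 67.54 kW


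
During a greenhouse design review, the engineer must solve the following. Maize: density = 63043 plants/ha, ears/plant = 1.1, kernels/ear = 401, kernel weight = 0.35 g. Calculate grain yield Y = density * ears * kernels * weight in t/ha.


Y = density * ears * kernels * kw
  = 63043 * 1.1 * 401 * 0.35 g/ha
  = 9732893.56 g/ha
  = 9732.89 kg/ha = 9.73 t/ha


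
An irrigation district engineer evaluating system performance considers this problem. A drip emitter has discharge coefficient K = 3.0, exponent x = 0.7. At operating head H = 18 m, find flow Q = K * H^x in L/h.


Q = K * H^x
  = 3.0 * 18^0.7
  = 3.0 * 7.5629
  = 22.69 L/h


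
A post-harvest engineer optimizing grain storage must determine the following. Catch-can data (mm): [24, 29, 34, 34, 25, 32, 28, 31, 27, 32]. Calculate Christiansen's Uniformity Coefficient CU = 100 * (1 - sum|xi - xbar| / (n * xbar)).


xbar = 296 / 10 = 29.600
sum|xi - xbar| = 30
CU = 100 * (1 - 30 / (10 * 29.600))
   = 100 * (1 - 0.1014)
   = 89.86%


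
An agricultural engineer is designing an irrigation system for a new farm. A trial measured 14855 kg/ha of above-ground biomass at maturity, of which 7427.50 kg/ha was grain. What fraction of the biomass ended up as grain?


HI = grain_yield / biomass
   = 7427.50 / 14855
   = 0.50


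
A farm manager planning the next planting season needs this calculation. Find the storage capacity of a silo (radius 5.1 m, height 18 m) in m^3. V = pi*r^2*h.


V = pi * r^2 * h
  = pi * 5.1^2 * 18
  = pi * 26.01 * 18
  = 1470.83 m^3


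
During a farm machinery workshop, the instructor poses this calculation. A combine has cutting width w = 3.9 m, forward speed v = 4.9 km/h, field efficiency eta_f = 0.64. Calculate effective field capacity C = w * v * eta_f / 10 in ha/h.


C = w * v * eta_f / 10
  = 3.9 * 4.9 * 0.64 / 10
  = 12.23 / 10
  = 1.22 ha/h


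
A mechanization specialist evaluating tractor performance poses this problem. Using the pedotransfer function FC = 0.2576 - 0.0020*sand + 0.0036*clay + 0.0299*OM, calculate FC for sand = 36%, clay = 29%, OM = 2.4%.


FC = 0.2576 - 0.0020*36 + 0.0036*29 + 0.0299*2.4
   = 0.2576 - 0.0720 + 0.1044 + 0.0718
   = 0.3618


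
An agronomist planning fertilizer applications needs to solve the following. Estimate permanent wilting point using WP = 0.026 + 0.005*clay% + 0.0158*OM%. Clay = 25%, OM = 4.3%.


WP = 0.026 + 0.005*25 + 0.0158*4.3
   = 0.026 + 0.1250 + 0.0679
   = 0.2189


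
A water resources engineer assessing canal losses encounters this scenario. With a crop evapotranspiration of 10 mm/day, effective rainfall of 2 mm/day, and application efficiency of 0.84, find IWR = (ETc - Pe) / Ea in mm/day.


IWR = (ETc - Pe) / Ea
    = (10 - 2) / 0.84
    = 8 / 0.84
    = 9.52 mm/day


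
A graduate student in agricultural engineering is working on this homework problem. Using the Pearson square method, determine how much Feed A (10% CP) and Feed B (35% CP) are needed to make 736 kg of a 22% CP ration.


parts_A = CP_b - target = 35 - 22 = 13
parts_B = target - CP_a = 22 - 10 = 12
total_parts = 13 + 12 = 25
Feed A = 736 * 13 / 25 = 382.72 kg
Feed B = 736 * 12 / 25 = 353.28 kg

382.72 kg


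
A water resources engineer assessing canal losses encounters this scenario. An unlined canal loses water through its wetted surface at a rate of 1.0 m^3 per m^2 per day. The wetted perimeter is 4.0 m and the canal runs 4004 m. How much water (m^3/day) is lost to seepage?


S = C * P * L
  = 1.0 * 4.0 * 4004
  = 16016 m^3/day


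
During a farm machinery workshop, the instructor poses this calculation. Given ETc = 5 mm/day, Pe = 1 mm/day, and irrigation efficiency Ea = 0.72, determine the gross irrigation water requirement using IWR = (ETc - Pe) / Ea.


IWR = (ETc - Pe) / Ea
    = (5 - 1) / 0.72
    = 4 / 0.72
    = 5.56 mm/day


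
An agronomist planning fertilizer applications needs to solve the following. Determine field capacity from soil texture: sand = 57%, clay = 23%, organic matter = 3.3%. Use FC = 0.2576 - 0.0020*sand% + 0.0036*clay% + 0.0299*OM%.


FC = 0.2576 - 0.0020*57 + 0.0036*23 + 0.0299*3.3
   = 0.2576 - 0.1140 + 0.0828 + 0.0987
   = 0.3251
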